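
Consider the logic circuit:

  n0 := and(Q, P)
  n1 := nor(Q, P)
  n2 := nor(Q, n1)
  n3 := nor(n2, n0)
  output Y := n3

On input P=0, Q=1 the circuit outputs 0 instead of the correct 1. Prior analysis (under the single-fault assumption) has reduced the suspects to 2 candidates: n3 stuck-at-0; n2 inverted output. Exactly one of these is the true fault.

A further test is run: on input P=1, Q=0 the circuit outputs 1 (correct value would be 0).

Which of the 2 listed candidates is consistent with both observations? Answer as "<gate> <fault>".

Evaluate each candidate on input P=1, Q=0:
  n3 stuck-at-0: n0=0, n1=0, n2=1, n3=0 [stuck-at-0] → 0 — eliminated
  n2 inverted output: n0=0, n1=0, n2=0 [inverted output], n3=1 → 1 — matches
Only n2 inverted output reproduces the observed 1.

n2 inverted output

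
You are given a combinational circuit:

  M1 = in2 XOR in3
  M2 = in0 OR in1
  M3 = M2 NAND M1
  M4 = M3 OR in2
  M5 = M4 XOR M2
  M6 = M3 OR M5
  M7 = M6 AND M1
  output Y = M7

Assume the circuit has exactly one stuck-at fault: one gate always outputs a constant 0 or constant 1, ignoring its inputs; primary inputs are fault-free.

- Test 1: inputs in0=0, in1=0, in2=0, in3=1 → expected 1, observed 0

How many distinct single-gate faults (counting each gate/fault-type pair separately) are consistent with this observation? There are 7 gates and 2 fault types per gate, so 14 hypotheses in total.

Fault-free: M1=1, M2=0, M3=1, M4=1, M5=1, M6=1, M7=1 → 1. Observed 0.
  M1 stuck-at-0: output 0 ✓
  M1 stuck-at-1: output 1 ✗
  M2 stuck-at-0: output 1 ✗
  M2 stuck-at-1: output 1 ✗
  M3 stuck-at-0: output 0 ✓
  M3 stuck-at-1: output 1 ✗
  M4 stuck-at-0: output 1 ✗
  M4 stuck-at-1: output 1 ✗
  M5 stuck-at-0: output 1 ✗
  M5 stuck-at-1: output 1 ✗
  M6 stuck-at-0: output 0 ✓
  M6 stuck-at-1: output 1 ✗
  M7 stuck-at-0: output 0 ✓
  M7 stuck-at-1: output 1 ✗
Consistent faults: {M1 stuck-at-0, M3 stuck-at-0, M6 stuck-at-0, M7 stuck-at-0} — 4 in all.

4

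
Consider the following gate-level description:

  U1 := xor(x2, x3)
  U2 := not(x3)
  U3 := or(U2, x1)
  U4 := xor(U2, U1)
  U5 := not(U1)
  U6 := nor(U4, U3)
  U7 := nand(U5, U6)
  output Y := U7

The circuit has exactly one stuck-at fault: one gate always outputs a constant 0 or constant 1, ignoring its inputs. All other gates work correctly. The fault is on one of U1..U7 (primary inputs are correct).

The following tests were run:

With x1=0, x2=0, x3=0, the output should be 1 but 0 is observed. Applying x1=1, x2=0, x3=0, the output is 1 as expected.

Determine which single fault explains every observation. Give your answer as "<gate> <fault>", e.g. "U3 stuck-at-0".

U2 stuck-at-0

Fault-free values for test 1 (x1=0, x2=0, x3=0): U1=0, U2=1, U3=1, U4=1, U5=1, U6=0, U7=1, giving Y=1. Observed 0.
Test 1: faults giving observed 0 are {U2 stuck-at-0, U6 stuck-at-1, U7 stuck-at-0}.
Test 2 (x1=1, x2=0, x3=0): fault-free U1=0, U2=1, U3=1, U4=1, U5=1, U6=0, U7=1 → 1; observed 1. Eliminates U6 stuck-at-1, U7 stuck-at-0.
Only U2 stuck-at-0 is consistent with every test.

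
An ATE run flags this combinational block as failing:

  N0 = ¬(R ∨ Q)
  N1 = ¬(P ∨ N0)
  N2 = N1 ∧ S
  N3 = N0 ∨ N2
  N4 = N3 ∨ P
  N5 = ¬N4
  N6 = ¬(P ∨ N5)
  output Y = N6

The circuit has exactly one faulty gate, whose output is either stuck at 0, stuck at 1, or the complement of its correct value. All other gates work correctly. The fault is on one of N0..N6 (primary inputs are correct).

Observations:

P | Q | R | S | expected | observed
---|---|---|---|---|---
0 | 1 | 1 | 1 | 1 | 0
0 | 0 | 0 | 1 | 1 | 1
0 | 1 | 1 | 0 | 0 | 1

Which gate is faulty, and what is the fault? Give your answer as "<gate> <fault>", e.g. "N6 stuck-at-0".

N2 inverted output

Fault-free values for test 1 (P=0, Q=1, R=1, S=1): N0=0, N1=1, N2=1, N3=1, N4=1, N5=0, N6=1, giving Y=1. Observed 0.
Test 1: faults giving observed 0 are {N1 stuck-at-0, N1 inverted output, N2 stuck-at-0, N2 inverted output, N3 stuck-at-0, N3 inverted output, N4 stuck-at-0, N4 inverted output, N5 stuck-at-1, N5 inverted output, N6 stuck-at-0, N6 inverted output}.
Test 2 (P=0, Q=0, R=0, S=1): fault-free N0=1, N1=0, N2=0, N3=1, N4=1, N5=0, N6=1 → 1; observed 1. Eliminates N3 stuck-at-0, N3 inverted output, N4 stuck-at-0, N4 inverted output, N5 stuck-at-1, N5 inverted output, N6 stuck-at-0, N6 inverted output.
Test 3 (P=0, Q=1, R=1, S=0): fault-free N0=0, N1=1, N2=0, N3=0, N4=0, N5=1, N6=0 → 0; observed 1. Eliminates N1 stuck-at-0, N1 inverted output, N2 stuck-at-0.
Only N2 inverted output is consistent with every test.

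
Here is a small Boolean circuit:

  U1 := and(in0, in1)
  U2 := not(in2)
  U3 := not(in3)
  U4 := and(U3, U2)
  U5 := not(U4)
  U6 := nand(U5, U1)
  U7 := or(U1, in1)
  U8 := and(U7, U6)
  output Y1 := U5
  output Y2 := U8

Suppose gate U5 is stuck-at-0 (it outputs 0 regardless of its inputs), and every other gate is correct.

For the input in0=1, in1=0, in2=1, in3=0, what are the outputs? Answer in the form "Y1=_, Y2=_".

Propagate with U5 forced: U1=0, U2=0, U3=1, U4=0, U5=0 [stuck-at-0], U6=1, U7=0, U8=0.
So the outputs are Y1=0, Y2=0. (Without the fault they would be Y1=1, Y2=0.)

Y1=0, Y2=0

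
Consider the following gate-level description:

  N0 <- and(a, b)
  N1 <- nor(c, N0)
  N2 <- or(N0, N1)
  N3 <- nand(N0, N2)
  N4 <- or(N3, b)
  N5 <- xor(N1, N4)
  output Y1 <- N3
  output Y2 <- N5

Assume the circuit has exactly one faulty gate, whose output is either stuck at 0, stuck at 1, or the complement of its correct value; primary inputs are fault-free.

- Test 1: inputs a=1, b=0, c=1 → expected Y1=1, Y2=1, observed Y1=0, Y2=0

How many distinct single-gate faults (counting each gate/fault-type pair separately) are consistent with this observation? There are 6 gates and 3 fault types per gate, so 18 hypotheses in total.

4

Fault-free: N0=0, N1=0, N2=0, N3=1, N4=1, N5=1 → Y1=1, Y2=1. Observed Y1=0, Y2=0.
  N0: stuck-at-1, inverted output ✓; others ✗
  N1: none of the 3 fault types match ✗
  N2: none of the 3 fault types match ✗
  N3: stuck-at-0, inverted output ✓; others ✗
  N4: none of the 3 fault types match ✗
  N5: none of the 3 fault types match ✗
Consistent faults: {N0 stuck-at-1, N0 inverted output, N3 stuck-at-0, N3 inverted output} — 4 in all.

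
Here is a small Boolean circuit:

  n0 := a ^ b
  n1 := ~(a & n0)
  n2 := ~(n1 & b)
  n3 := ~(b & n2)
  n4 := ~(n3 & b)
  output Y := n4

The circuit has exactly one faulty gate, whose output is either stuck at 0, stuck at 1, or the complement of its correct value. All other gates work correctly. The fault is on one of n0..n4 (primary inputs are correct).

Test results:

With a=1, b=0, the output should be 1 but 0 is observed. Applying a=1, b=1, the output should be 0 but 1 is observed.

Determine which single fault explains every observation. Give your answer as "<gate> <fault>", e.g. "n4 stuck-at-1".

n4 inverted output

Fault-free values for test 1 (a=1, b=0): n0=1, n1=0, n2=1, n3=1, n4=1, giving Y=1. Observed 0.
Test 1: faults giving observed 0 are {n4 stuck-at-0, n4 inverted output}.
Test 2 (a=1, b=1): fault-free n0=0, n1=1, n2=0, n3=1, n4=0 → 0; observed 1. Eliminates n4 stuck-at-0.
Only n4 inverted output is consistent with every test.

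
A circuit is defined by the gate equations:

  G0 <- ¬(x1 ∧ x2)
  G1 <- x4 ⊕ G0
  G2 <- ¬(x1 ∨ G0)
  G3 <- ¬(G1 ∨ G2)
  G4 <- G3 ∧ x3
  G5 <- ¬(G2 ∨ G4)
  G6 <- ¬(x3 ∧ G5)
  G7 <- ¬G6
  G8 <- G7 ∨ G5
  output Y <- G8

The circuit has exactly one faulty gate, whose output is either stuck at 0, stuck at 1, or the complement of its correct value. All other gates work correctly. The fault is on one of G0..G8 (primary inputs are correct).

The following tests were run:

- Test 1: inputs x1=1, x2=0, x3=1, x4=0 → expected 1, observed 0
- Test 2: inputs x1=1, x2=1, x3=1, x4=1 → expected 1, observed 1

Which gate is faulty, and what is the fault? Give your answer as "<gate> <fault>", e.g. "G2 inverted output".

G0 stuck-at-0

Fault-free values for test 1 (x1=1, x2=0, x3=1, x4=0): G0=1, G1=1, G2=0, G3=0, G4=0, G5=1, G6=0, G7=1, G8=1, giving Y=1. Observed 0.
Test 1: faults giving observed 0 are {G0 stuck-at-0, G0 inverted output, G1 stuck-at-0, G1 inverted output, G2 stuck-at-1, G2 inverted output, G3 stuck-at-1, G3 inverted output, G4 stuck-at-1, G4 inverted output, G5 stuck-at-0, G5 inverted output, G8 stuck-at-0, G8 inverted output}.
Test 2 (x1=1, x2=1, x3=1, x4=1): fault-free G0=0, G1=1, G2=0, G3=0, G4=0, G5=1, G6=0, G7=1, G8=1 → 1; observed 1. Eliminates G0 inverted output, G1 stuck-at-0, G1 inverted output, G2 stuck-at-1, G2 inverted output, G3 stuck-at-1, G3 inverted output, G4 stuck-at-1, G4 inverted output, G5 stuck-at-0, G5 inverted output, G8 stuck-at-0, G8 inverted output.
Only G0 stuck-at-0 is consistent with every test.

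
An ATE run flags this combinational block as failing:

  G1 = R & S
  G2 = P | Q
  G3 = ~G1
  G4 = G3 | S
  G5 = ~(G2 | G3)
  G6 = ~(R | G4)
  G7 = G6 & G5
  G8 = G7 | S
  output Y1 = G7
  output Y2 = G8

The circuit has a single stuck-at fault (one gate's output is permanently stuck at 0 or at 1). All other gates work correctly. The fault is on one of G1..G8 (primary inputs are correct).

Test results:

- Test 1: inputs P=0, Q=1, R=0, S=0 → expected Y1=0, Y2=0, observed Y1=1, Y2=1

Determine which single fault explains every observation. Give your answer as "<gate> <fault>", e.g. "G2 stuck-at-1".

G7 stuck-at-1

Fault-free values for test 1 (P=0, Q=1, R=0, S=0): G1=0, G2=1, G3=1, G4=1, G5=0, G6=0, G7=0, G8=0, giving Y1=0, Y2=0. Observed Y1=1, Y2=1.
Test 1: faults giving observed Y1=1, Y2=1 are {G7 stuck-at-1}.
Only G7 stuck-at-1 is consistent with every test.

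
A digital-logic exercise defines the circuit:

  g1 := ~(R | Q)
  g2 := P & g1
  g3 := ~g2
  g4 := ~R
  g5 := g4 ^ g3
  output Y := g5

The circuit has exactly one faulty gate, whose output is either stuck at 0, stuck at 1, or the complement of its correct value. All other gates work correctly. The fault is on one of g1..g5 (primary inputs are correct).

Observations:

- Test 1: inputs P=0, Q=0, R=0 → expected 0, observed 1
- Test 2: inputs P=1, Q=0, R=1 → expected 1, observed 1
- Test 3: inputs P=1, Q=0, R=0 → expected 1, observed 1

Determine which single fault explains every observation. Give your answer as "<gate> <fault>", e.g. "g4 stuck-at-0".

Fault-free values for test 1 (P=0, Q=0, R=0): g1=1, g2=0, g3=1, g4=1, g5=0, giving Y=0. Observed 1.
Test 1: faults giving observed 1 are {g2 stuck-at-1, g2 inverted output, g3 stuck-at-0, g3 inverted output, g4 stuck-at-0, g4 inverted output, g5 stuck-at-1, g5 inverted output}.
Test 2 (P=1, Q=0, R=1): fault-free g1=0, g2=0, g3=1, g4=0, g5=1 → 1; observed 1. Eliminates g2 stuck-at-1, g2 inverted output, g3 stuck-at-0, g3 inverted output, g4 inverted output, g5 inverted output.
Test 3 (P=1, Q=0, R=0): fault-free g1=1, g2=1, g3=0, g4=1, g5=1 → 1; observed 1. Eliminates g4 stuck-at-0.
Only g5 stuck-at-1 is consistent with every test.

g5 stuck-at-1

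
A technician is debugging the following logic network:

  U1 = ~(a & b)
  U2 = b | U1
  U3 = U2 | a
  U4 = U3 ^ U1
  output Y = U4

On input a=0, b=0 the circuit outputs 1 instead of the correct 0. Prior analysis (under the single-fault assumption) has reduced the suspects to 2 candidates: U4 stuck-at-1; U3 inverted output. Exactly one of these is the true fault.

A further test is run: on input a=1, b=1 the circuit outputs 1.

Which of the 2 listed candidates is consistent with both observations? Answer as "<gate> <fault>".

U4 stuck-at-1

Evaluate each candidate on input a=1, b=1:
  U4 stuck-at-1: U1=0, U2=1, U3=1, U4=1 [stuck-at-1] → 1 — matches
  U3 inverted output: U1=0, U2=1, U3=0 [inverted output], U4=0 → 0 — eliminated
Only U4 stuck-at-1 reproduces the observed 1.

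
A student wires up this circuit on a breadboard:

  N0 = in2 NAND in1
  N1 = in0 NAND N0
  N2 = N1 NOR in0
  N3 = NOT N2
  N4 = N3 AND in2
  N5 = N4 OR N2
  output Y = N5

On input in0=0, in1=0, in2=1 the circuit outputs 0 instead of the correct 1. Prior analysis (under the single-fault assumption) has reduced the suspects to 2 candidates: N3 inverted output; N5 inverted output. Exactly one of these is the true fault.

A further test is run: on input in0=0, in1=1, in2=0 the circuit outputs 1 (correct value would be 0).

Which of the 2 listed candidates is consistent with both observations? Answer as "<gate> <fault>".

Evaluate each candidate on input in0=0, in1=1, in2=0:
  N3 inverted output: N0=1, N1=1, N2=0, N3=0 [inverted output], N4=0, N5=0 → 0 — eliminated
  N5 inverted output: N0=1, N1=1, N2=0, N3=1, N4=0, N5=1 [inverted output] → 1 — matches
Only N5 inverted output reproduces the observed 1.

N5 inverted output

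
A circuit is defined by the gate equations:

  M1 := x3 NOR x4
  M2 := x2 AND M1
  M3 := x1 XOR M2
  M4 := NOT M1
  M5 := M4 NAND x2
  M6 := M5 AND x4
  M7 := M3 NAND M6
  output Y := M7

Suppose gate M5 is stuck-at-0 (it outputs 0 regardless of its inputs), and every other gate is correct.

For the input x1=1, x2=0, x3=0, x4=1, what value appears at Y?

Propagate with M5 forced: M1=0, M2=0, M3=1, M4=1, M5=0 [stuck-at-0], M6=0, M7=1.
So Y = 1. (Without the fault it would be 0.)

1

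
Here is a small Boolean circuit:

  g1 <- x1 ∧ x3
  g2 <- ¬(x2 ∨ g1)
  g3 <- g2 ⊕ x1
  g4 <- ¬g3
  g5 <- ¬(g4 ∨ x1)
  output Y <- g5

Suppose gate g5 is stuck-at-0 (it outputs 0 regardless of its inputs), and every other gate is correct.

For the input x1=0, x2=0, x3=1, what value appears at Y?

Propagate with g5 forced: g1=0, g2=1, g3=1, g4=0, g5=0 [stuck-at-0].
So Y = 0. (Without the fault it would be 1.)

0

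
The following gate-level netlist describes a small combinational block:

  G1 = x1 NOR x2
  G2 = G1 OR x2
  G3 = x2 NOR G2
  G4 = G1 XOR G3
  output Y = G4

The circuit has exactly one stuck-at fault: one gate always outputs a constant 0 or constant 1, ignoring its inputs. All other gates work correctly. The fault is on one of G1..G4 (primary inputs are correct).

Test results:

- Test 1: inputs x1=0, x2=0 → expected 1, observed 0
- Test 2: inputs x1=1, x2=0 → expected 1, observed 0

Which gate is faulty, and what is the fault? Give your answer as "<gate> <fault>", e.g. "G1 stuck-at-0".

Fault-free values for test 1 (x1=0, x2=0): G1=1, G2=1, G3=0, G4=1, giving Y=1. Observed 0.
Test 1: faults giving observed 0 are {G2 stuck-at-0, G3 stuck-at-1, G4 stuck-at-0}.
Test 2 (x1=1, x2=0): fault-free G1=0, G2=0, G3=1, G4=1 → 1; observed 0. Eliminates G2 stuck-at-0, G3 stuck-at-1.
Only G4 stuck-at-0 is consistent with every test.

G4 stuck-at-0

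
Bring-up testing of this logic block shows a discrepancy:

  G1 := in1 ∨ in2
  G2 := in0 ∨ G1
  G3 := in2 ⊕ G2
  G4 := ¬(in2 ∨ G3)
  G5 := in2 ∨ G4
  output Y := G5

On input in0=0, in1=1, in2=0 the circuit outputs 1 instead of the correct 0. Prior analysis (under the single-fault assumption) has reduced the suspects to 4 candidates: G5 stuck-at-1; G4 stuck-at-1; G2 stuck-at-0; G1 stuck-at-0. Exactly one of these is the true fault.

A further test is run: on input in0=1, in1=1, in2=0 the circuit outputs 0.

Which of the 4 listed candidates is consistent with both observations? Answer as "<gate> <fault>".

Evaluate each candidate on input in0=1, in1=1, in2=0:
  G5 stuck-at-1: G1=1, G2=1, G3=1, G4=0, G5=1 [stuck-at-1] → 1 — eliminated
  G4 stuck-at-1: G1=1, G2=1, G3=1, G4=1 [stuck-at-1], G5=1 → 1 — eliminated
  G2 stuck-at-0: G1=1, G2=0 [stuck-at-0], G3=0, G4=1, G5=1 → 1 — eliminated
  G1 stuck-at-0: G1=0 [stuck-at-0], G2=1, G3=1, G4=0, G5=0 → 0 — matches
Only G1 stuck-at-0 reproduces the observed 0.

G1 stuck-at-0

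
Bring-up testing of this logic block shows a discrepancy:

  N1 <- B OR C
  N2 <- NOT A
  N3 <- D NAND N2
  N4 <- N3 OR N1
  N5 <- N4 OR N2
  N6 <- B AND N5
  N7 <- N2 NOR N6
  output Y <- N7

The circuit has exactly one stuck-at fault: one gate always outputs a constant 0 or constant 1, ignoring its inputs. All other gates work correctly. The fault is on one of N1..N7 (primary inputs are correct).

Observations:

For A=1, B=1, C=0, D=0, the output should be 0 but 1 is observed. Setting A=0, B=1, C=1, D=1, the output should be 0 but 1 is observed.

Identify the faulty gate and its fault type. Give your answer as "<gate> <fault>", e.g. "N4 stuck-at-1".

Fault-free values for test 1 (A=1, B=1, C=0, D=0): N1=1, N2=0, N3=1, N4=1, N5=1, N6=1, N7=0, giving Y=0. Observed 1.
Test 1: faults giving observed 1 are {N4 stuck-at-0, N5 stuck-at-0, N6 stuck-at-0, N7 stuck-at-1}.
Test 2 (A=0, B=1, C=1, D=1): fault-free N1=1, N2=1, N3=0, N4=1, N5=1, N6=1, N7=0 → 0; observed 1. Eliminates N4 stuck-at-0, N5 stuck-at-0, N6 stuck-at-0.
Only N7 stuck-at-1 is consistent with every test.

N7 stuck-at-1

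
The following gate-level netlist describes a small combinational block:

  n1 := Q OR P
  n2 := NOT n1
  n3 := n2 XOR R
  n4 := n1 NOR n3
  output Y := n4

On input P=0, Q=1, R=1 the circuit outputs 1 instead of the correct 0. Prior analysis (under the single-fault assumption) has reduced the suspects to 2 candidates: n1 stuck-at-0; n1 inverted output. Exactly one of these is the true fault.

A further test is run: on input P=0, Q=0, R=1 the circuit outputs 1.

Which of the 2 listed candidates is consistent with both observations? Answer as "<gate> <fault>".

n1 stuck-at-0

Evaluate each candidate on input P=0, Q=0, R=1:
  n1 stuck-at-0: n1=0 [stuck-at-0], n2=1, n3=0, n4=1 → 1 — matches
  n1 inverted output: n1=1 [inverted output], n2=0, n3=1, n4=0 → 0 — eliminated
Only n1 stuck-at-0 reproduces the observed 1.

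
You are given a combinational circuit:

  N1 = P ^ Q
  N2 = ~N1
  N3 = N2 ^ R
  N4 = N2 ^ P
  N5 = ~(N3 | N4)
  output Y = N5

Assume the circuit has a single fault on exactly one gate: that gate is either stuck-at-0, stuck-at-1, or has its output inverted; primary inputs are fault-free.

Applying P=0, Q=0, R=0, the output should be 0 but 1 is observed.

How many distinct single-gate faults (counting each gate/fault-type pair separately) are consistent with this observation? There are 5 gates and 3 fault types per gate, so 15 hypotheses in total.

Fault-free: N1=0, N2=1, N3=1, N4=1, N5=0 → 0. Observed 1.
  N1: stuck-at-1, inverted output ✓; others ✗
  N2: stuck-at-0, inverted output ✓; others ✗
  N3: none of the 3 fault types match ✗
  N4: none of the 3 fault types match ✗
  N5: stuck-at-1, inverted output ✓; others ✗
Consistent faults: {N1 stuck-at-1, N1 inverted output, N2 stuck-at-0, N2 inverted output, N5 stuck-at-1, N5 inverted output} — 6 in all.

6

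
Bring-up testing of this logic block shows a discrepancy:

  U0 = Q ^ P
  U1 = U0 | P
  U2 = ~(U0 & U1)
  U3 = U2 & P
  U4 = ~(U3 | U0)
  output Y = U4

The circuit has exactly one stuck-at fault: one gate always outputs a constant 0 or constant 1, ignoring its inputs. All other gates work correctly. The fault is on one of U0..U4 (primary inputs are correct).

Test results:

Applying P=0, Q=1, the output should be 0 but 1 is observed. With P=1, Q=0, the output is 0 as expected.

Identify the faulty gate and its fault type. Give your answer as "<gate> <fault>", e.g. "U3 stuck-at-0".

Fault-free values for test 1 (P=0, Q=1): U0=1, U1=1, U2=0, U3=0, U4=0, giving Y=0. Observed 1.
Test 1: faults giving observed 1 are {U0 stuck-at-0, U4 stuck-at-1}.
Test 2 (P=1, Q=0): fault-free U0=1, U1=1, U2=0, U3=0, U4=0 → 0; observed 0. Eliminates U4 stuck-at-1.
Only U0 stuck-at-0 is consistent with every test.

U0 stuck-at-0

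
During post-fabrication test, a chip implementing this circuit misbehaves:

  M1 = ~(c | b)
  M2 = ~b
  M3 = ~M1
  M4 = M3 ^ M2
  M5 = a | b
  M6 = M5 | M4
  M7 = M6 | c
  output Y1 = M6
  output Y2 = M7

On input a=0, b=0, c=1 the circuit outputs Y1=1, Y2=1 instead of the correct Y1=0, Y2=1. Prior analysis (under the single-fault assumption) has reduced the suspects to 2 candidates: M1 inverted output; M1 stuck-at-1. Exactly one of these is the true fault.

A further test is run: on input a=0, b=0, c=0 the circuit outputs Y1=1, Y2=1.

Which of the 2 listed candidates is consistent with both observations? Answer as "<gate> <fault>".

Evaluate each candidate on input a=0, b=0, c=0:
  M1 inverted output: M1=0 [inverted output], M2=1, M3=1, M4=0, M5=0, M6=0, M7=0 → Y1=0, Y2=0 — eliminated
  M1 stuck-at-1: M1=1 [stuck-at-1], M2=1, M3=0, M4=1, M5=0, M6=1, M7=1 → Y1=1, Y2=1 — matches
Only M1 stuck-at-1 reproduces the observed Y1=1, Y2=1.

M1 stuck-at-1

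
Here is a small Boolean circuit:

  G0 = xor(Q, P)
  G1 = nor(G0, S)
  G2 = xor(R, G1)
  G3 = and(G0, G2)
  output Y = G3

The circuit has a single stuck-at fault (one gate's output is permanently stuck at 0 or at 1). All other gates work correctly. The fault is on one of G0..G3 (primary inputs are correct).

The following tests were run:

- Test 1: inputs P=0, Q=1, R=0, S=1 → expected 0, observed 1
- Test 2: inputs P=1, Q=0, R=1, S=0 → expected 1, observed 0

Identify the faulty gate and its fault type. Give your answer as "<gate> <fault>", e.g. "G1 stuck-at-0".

Fault-free values for test 1 (P=0, Q=1, R=0, S=1): G0=1, G1=0, G2=0, G3=0, giving Y=0. Observed 1.
Test 1: faults giving observed 1 are {G1 stuck-at-1, G2 stuck-at-1, G3 stuck-at-1}.
Test 2 (P=1, Q=0, R=1, S=0): fault-free G0=1, G1=0, G2=1, G3=1 → 1; observed 0. Eliminates G2 stuck-at-1, G3 stuck-at-1.
Only G1 stuck-at-1 is consistent with every test.

G1 stuck-at-1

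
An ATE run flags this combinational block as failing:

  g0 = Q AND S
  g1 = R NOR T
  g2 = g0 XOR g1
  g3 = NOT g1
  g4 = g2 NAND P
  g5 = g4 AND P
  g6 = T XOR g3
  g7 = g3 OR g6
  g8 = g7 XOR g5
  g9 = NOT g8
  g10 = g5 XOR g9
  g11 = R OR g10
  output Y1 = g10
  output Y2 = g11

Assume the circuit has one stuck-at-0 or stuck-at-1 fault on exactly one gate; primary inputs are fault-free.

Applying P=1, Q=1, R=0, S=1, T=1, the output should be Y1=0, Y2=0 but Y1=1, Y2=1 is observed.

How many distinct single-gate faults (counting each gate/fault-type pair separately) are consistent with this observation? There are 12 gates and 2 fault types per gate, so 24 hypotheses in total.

4

Fault-free: g0=1, g1=0, g2=1, g3=1, g4=0, g5=0, g6=0, g7=1, g8=1, g9=0, g10=0, g11=0 → Y1=0, Y2=0. Observed Y1=1, Y2=1.
  g0: none of the 2 fault types match ✗
  g1: none of the 2 fault types match ✗
  g2: none of the 2 fault types match ✗
  g3: none of the 2 fault types match ✗
  g4: none of the 2 fault types match ✗
  g5: none of the 2 fault types match ✗
  g6: none of the 2 fault types match ✗
  g7: stuck-at-0 ✓; others ✗
  g8: stuck-at-0 ✓; others ✗
  g9: stuck-at-1 ✓; others ✗
  g10: stuck-at-1 ✓; others ✗
  g11: none of the 2 fault types match ✗
Consistent faults: {g7 stuck-at-0, g8 stuck-at-0, g9 stuck-at-1, g10 stuck-at-1} — 4 in all.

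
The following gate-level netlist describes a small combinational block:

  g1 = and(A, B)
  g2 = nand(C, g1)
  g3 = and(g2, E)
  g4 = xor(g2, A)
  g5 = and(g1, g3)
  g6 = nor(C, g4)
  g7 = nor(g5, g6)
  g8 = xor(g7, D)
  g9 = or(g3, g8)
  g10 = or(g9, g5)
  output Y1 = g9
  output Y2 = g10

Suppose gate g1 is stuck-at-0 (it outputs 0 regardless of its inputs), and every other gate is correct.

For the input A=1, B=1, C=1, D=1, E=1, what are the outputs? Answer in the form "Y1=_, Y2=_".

Propagate with g1 forced: g1=0 [stuck-at-0], g2=1, g3=1, g4=0, g5=0, g6=0, g7=1, g8=0, g9=1, g10=1.
So the outputs are Y1=1, Y2=1. (Without the fault they would be Y1=0, Y2=0.)

Y1=1, Y2=1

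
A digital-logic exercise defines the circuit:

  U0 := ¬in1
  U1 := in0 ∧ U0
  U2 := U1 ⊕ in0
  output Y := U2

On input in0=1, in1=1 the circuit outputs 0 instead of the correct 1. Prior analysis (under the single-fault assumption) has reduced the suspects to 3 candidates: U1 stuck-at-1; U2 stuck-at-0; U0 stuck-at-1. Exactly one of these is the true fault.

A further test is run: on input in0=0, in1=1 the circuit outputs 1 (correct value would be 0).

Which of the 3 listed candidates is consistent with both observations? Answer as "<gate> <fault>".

Evaluate each candidate on input in0=0, in1=1:
  U1 stuck-at-1: U0=0, U1=1 [stuck-at-1], U2=1 → 1 — matches
  U2 stuck-at-0: U0=0, U1=0, U2=0 [stuck-at-0] → 0 — eliminated
  U0 stuck-at-1: U0=1 [stuck-at-1], U1=0, U2=0 → 0 — eliminated
Only U1 stuck-at-1 reproduces the observed 1.

U1 stuck-at-1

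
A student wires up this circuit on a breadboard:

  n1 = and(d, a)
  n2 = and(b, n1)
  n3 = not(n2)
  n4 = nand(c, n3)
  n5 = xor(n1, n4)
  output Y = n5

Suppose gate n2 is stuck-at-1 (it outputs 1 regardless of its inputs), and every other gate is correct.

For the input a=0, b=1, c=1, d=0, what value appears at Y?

Propagate with n2 forced: n1=0, n2=1 [stuck-at-1], n3=0, n4=1, n5=1.
So Y = 1. (Without the fault it would be 0.)

1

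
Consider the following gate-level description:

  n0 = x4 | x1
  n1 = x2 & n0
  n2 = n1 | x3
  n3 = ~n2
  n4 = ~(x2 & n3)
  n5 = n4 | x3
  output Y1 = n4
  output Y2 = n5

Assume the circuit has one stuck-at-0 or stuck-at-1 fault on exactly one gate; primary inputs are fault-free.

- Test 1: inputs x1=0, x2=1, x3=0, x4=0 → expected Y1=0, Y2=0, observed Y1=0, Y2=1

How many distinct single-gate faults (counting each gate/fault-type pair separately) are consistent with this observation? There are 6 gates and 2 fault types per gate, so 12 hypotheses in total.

1

Fault-free: n0=0, n1=0, n2=0, n3=1, n4=0, n5=0 → Y1=0, Y2=0. Observed Y1=0, Y2=1.
  n0 stuck-at-0: output Y1=0, Y2=0 ✗
  n0 stuck-at-1: output Y1=1, Y2=1 ✗
  n1 stuck-at-0: output Y1=0, Y2=0 ✗
  n1 stuck-at-1: output Y1=1, Y2=1 ✗
  n2 stuck-at-0: output Y1=0, Y2=0 ✗
  n2 stuck-at-1: output Y1=1, Y2=1 ✗
  n3 stuck-at-0: output Y1=1, Y2=1 ✗
  n3 stuck-at-1: output Y1=0, Y2=0 ✗
  n4 stuck-at-0: output Y1=0, Y2=0 ✗
  n4 stuck-at-1: output Y1=1, Y2=1 ✗
  n5 stuck-at-0: output Y1=0, Y2=0 ✗
  n5 stuck-at-1: output Y1=0, Y2=1 ✓
Consistent faults: {n5 stuck-at-1} — 1 in all.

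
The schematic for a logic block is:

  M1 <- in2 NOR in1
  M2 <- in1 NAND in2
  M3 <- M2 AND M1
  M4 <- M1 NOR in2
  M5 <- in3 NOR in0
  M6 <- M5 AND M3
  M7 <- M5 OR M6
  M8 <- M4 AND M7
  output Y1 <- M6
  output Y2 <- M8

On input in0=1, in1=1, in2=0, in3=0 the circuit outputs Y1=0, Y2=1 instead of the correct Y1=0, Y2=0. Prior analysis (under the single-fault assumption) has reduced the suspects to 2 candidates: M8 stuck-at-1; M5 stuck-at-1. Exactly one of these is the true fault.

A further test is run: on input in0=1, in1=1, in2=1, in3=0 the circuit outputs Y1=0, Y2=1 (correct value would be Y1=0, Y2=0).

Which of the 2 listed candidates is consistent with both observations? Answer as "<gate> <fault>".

Evaluate each candidate on input in0=1, in1=1, in2=1, in3=0:
  M8 stuck-at-1: M1=0, M2=0, M3=0, M4=0, M5=0, M6=0, M7=0, M8=1 [stuck-at-1] → Y1=0, Y2=1 — matches
  M5 stuck-at-1: M1=0, M2=0, M3=0, M4=0, M5=1 [stuck-at-1], M6=0, M7=1, M8=0 → Y1=0, Y2=0 — eliminated
Only M8 stuck-at-1 reproduces the observed Y1=0, Y2=1.

M8 stuck-at-1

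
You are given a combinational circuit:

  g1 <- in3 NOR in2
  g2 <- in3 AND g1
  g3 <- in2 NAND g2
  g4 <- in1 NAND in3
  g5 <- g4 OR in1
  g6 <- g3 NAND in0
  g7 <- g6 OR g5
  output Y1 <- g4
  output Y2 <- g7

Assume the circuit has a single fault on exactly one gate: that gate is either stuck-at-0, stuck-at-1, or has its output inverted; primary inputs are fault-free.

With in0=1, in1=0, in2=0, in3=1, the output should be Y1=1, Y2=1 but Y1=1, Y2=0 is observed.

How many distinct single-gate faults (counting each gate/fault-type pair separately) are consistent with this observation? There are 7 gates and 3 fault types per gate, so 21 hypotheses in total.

4

Fault-free: g1=0, g2=0, g3=1, g4=1, g5=1, g6=0, g7=1 → Y1=1, Y2=1. Observed Y1=1, Y2=0.
  g1: none of the 3 fault types match ✗
  g2: none of the 3 fault types match ✗
  g3: none of the 3 fault types match ✗
  g4: none of the 3 fault types match ✗
  g5: stuck-at-0, inverted output ✓; others ✗
  g6: none of the 3 fault types match ✗
  g7: stuck-at-0, inverted output ✓; others ✗
Consistent faults: {g5 stuck-at-0, g5 inverted output, g7 stuck-at-0, g7 inverted output} — 4 in all.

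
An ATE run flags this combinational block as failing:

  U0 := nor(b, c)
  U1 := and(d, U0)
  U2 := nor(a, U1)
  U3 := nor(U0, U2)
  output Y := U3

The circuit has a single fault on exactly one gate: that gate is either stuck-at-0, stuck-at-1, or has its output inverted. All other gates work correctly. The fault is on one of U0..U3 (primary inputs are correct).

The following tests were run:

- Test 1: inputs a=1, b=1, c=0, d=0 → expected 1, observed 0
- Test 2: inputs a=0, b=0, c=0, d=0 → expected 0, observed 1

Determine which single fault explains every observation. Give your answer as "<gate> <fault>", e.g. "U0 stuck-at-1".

U3 inverted output

Fault-free values for test 1 (a=1, b=1, c=0, d=0): U0=0, U1=0, U2=0, U3=1, giving Y=1. Observed 0.
Test 1: faults giving observed 0 are {U0 stuck-at-1, U0 inverted output, U2 stuck-at-1, U2 inverted output, U3 stuck-at-0, U3 inverted output}.
Test 2 (a=0, b=0, c=0, d=0): fault-free U0=1, U1=0, U2=1, U3=0 → 0; observed 1. Eliminates U0 stuck-at-1, U0 inverted output, U2 stuck-at-1, U2 inverted output, U3 stuck-at-0.
Only U3 inverted output is consistent with every test.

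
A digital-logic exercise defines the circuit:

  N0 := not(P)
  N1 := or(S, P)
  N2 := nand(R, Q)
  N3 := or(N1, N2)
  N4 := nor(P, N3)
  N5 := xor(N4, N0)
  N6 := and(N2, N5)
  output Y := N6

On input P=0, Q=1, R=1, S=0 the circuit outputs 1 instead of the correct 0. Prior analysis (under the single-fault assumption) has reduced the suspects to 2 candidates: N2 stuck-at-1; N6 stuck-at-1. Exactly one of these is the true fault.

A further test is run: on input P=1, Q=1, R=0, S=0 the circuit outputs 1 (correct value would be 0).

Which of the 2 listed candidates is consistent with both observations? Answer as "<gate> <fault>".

Evaluate each candidate on input P=1, Q=1, R=0, S=0:
  N2 stuck-at-1: N0=0, N1=1, N2=1 [stuck-at-1], N3=1, N4=0, N5=0, N6=0 → 0 — eliminated
  N6 stuck-at-1: N0=0, N1=1, N2=1, N3=1, N4=0, N5=0, N6=1 [stuck-at-1] → 1 — matches
Only N6 stuck-at-1 reproduces the observed 1.

N6 stuck-at-1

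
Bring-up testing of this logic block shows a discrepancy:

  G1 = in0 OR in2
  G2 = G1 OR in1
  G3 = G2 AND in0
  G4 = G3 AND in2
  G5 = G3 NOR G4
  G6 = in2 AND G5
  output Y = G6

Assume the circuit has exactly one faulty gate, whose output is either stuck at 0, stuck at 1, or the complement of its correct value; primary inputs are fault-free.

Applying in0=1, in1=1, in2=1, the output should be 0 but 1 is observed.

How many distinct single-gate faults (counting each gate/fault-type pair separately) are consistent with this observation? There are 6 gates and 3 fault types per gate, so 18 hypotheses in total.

Fault-free: G1=1, G2=1, G3=1, G4=1, G5=0, G6=0 → 0. Observed 1.
  G1: none of the 3 fault types match ✗
  G2: stuck-at-0, inverted output ✓; others ✗
  G3: stuck-at-0, inverted output ✓; others ✗
  G4: none of the 3 fault types match ✗
  G5: stuck-at-1, inverted output ✓; others ✗
  G6: stuck-at-1, inverted output ✓; others ✗
Consistent faults: {G2 stuck-at-0, G2 inverted output, G3 stuck-at-0, G3 inverted output, G5 stuck-at-1, G5 inverted output, G6 stuck-at-1, G6 inverted output} — 8 in all.

8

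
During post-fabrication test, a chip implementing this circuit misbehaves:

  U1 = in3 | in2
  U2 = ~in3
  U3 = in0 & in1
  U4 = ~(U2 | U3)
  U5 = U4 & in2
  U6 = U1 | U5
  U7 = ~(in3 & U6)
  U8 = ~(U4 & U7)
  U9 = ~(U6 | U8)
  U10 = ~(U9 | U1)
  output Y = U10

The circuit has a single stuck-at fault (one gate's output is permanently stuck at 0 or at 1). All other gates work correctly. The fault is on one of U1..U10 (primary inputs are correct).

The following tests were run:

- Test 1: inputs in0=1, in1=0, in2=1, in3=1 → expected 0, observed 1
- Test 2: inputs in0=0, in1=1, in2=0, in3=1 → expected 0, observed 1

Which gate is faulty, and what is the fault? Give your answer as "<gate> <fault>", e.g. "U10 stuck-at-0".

U10 stuck-at-1

Fault-free values for test 1 (in0=1, in1=0, in2=1, in3=1): U1=1, U2=0, U3=0, U4=1, U5=1, U6=1, U7=0, U8=1, U9=0, U10=0, giving Y=0. Observed 1.
Test 1: faults giving observed 1 are {U1 stuck-at-0, U10 stuck-at-1}.
Test 2 (in0=0, in1=1, in2=0, in3=1): fault-free U1=1, U2=0, U3=0, U4=1, U5=0, U6=1, U7=0, U8=1, U9=0, U10=0 → 0; observed 1. Eliminates U1 stuck-at-0.
Only U10 stuck-at-1 is consistent with every test.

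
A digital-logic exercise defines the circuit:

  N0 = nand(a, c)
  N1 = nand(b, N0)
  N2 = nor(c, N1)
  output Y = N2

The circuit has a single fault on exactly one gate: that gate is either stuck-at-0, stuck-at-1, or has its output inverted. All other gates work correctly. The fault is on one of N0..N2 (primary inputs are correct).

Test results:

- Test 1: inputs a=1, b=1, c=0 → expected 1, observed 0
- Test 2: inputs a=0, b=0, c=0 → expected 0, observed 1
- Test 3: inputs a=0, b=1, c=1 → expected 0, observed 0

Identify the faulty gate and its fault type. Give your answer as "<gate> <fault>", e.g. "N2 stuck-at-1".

Fault-free values for test 1 (a=1, b=1, c=0): N0=1, N1=0, N2=1, giving Y=1. Observed 0.
Test 1: faults giving observed 0 are {N0 stuck-at-0, N0 inverted output, N1 stuck-at-1, N1 inverted output, N2 stuck-at-0, N2 inverted output}.
Test 2 (a=0, b=0, c=0): fault-free N0=1, N1=1, N2=0 → 0; observed 1. Eliminates N0 stuck-at-0, N0 inverted output, N1 stuck-at-1, N2 stuck-at-0.
Test 3 (a=0, b=1, c=1): fault-free N0=1, N1=0, N2=0 → 0; observed 0. Eliminates N2 inverted output.
Only N1 inverted output is consistent with every test.

N1 inverted output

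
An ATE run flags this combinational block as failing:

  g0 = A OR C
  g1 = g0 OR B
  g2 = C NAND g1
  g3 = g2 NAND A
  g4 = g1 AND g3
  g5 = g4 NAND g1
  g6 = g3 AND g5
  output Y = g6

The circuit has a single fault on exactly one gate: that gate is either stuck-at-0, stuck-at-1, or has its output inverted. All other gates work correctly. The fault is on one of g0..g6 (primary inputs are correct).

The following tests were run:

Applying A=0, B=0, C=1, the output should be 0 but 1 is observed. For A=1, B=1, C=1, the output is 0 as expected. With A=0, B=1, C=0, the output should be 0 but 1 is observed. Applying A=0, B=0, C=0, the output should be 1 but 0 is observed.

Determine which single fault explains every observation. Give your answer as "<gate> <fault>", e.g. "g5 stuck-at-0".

Fault-free values for test 1 (A=0, B=0, C=1): g0=1, g1=1, g2=0, g3=1, g4=1, g5=0, g6=0, giving Y=0. Observed 1.
Test 1: faults giving observed 1 are {g0 stuck-at-0, g0 inverted output, g1 stuck-at-0, g1 inverted output, g4 stuck-at-0, g4 inverted output, g5 stuck-at-1, g5 inverted output, g6 stuck-at-1, g6 inverted output}.
Test 2 (A=1, B=1, C=1): fault-free g0=1, g1=1, g2=0, g3=1, g4=1, g5=0, g6=0 → 0; observed 0. Eliminates g4 stuck-at-0, g4 inverted output, g5 stuck-at-1, g5 inverted output, g6 stuck-at-1, g6 inverted output.
Test 3 (A=0, B=1, C=0): fault-free g0=0, g1=1, g2=1, g3=1, g4=1, g5=0, g6=0 → 0; observed 1. Eliminates g0 stuck-at-0, g0 inverted output.
Test 4 (A=0, B=0, C=0): fault-free g0=0, g1=0, g2=1, g3=1, g4=0, g5=1, g6=1 → 1; observed 0. Eliminates g1 stuck-at-0.
Only g1 inverted output is consistent with every test.

g1 inverted output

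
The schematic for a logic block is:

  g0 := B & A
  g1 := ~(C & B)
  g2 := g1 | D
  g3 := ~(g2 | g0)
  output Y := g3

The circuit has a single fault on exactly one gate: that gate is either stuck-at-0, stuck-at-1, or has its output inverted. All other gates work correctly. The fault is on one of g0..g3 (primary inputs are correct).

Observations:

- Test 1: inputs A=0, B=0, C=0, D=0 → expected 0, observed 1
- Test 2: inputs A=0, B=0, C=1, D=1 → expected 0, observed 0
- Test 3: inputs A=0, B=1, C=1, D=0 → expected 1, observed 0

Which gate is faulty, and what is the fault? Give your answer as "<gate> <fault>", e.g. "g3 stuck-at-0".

g1 inverted output

Fault-free values for test 1 (A=0, B=0, C=0, D=0): g0=0, g1=1, g2=1, g3=0, giving Y=0. Observed 1.
Test 1: faults giving observed 1 are {g1 stuck-at-0, g1 inverted output, g2 stuck-at-0, g2 inverted output, g3 stuck-at-1, g3 inverted output}.
Test 2 (A=0, B=0, C=1, D=1): fault-free g0=0, g1=1, g2=1, g3=0 → 0; observed 0. Eliminates g2 stuck-at-0, g2 inverted output, g3 stuck-at-1, g3 inverted output.
Test 3 (A=0, B=1, C=1, D=0): fault-free g0=0, g1=0, g2=0, g3=1 → 1; observed 0. Eliminates g1 stuck-at-0.
Only g1 inverted output is consistent with every test.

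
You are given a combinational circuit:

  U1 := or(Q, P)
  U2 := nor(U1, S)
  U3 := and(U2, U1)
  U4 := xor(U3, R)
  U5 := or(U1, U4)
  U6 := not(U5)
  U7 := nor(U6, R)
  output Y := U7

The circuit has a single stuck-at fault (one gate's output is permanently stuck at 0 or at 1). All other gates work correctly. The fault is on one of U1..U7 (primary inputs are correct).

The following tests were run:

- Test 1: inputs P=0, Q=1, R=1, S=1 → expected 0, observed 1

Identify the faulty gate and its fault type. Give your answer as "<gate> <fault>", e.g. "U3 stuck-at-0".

Fault-free values for test 1 (P=0, Q=1, R=1, S=1): U1=1, U2=0, U3=0, U4=1, U5=1, U6=0, U7=0, giving Y=0. Observed 1.
Test 1: faults giving observed 1 are {U7 stuck-at-1}.
Only U7 stuck-at-1 is consistent with every test.

U7 stuck-at-1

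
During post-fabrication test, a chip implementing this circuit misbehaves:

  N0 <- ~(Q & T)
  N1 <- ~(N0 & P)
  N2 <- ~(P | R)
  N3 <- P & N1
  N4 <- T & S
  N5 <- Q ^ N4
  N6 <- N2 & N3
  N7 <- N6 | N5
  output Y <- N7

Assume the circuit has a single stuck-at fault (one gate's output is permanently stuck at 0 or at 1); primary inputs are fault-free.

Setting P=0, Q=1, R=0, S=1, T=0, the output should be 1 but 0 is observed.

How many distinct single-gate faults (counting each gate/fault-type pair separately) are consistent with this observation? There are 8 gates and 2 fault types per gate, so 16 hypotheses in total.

3

Fault-free: N0=1, N1=1, N2=1, N3=0, N4=0, N5=1, N6=0, N7=1 → 1. Observed 0.
  N0: none of the 2 fault types match ✗
  N1: none of the 2 fault types match ✗
  N2: none of the 2 fault types match ✗
  N3: none of the 2 fault types match ✗
  N4: stuck-at-1 ✓; others ✗
  N5: stuck-at-0 ✓; others ✗
  N6: none of the 2 fault types match ✗
  N7: stuck-at-0 ✓; others ✗
Consistent faults: {N4 stuck-at-1, N5 stuck-at-0, N7 stuck-at-0} — 3 in all.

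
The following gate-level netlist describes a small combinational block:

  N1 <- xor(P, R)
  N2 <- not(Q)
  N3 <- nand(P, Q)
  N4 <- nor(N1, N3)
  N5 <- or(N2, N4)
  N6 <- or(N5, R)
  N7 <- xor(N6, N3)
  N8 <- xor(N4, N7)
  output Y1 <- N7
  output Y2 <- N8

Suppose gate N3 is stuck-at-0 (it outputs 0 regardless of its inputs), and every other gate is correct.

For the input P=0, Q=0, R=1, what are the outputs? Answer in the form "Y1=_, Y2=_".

Propagate with N3 forced: N1=1, N2=1, N3=0 [stuck-at-0], N4=0, N5=1, N6=1, N7=1, N8=1.
So the outputs are Y1=1, Y2=1. (Without the fault they would be Y1=0, Y2=0.)

Y1=1, Y2=1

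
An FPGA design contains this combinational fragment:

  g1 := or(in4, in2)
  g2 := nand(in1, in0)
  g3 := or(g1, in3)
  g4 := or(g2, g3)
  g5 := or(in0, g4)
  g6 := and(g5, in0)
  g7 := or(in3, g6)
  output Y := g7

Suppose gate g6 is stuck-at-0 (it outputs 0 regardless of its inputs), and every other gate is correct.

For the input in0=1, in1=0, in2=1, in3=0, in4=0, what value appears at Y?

Propagate with g6 forced: g1=1, g2=1, g3=1, g4=1, g5=1, g6=0 [stuck-at-0], g7=0.
So Y = 0. (Without the fault it would be 1.)

0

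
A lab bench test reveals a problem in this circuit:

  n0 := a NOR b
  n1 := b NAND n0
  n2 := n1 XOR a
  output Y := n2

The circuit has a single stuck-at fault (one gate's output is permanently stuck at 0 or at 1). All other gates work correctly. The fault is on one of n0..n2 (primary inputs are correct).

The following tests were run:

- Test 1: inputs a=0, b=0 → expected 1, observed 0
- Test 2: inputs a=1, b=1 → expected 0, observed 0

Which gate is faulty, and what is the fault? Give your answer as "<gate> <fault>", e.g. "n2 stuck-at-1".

n2 stuck-at-0

Fault-free values for test 1 (a=0, b=0): n0=1, n1=1, n2=1, giving Y=1. Observed 0.
Test 1: faults giving observed 0 are {n1 stuck-at-0, n2 stuck-at-0}.
Test 2 (a=1, b=1): fault-free n0=0, n1=1, n2=0 → 0; observed 0. Eliminates n1 stuck-at-0.
Only n2 stuck-at-0 is consistent with every test.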